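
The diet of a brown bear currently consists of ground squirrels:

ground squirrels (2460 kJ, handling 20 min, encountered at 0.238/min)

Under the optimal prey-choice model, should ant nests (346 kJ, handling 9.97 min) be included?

No

On ground squirrels alone, R = ΣλE/(1+Σλh) = 585.5/5.76 = 101.6 kJ/min.
ant nests: E/h = 346/9.97 = 34.7 kJ/min.
Since 34.7 < R, time spent handling ant nests is better spent searching.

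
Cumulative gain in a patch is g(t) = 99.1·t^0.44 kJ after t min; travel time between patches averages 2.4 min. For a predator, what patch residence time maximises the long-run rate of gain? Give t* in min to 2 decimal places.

1.89 min

By the marginal value theorem, leave when the instantaneous gain rate g'(t) equals the habitat-wide average g(t)/(T + t).
g'(t) = 0.44·99.1·t^-0.56. Setting 0.44·99.1·t^-0.56 = 99.1·t^0.44/(2.4+t) gives 0.44(2.4+t) = t, so 0.56·t = 0.44×2.4.
t* = 0.44×2.4/0.56 = 1.886 min.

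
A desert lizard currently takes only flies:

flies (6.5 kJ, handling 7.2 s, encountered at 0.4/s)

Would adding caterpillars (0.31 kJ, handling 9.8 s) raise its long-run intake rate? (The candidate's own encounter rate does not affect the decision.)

No

Intake rate on the current diet: R = (0.4×6.5) / (1 + 0.4×7.2) = 2.6/3.88 = 0.6701 kJ/s.
Profitability of caterpillars: 0.31/9.8 = 0.03163 kJ/s.
Since 0.03163 < R, time spent handling caterpillars is better spent searching.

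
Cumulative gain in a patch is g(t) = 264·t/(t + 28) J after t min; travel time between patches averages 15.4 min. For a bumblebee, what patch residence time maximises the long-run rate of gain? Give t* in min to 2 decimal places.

Optimal t* satisfies g'(t*) = g(t*)/(T + t*).
g'(t) = 264·28/(t + 28)². Setting 264·28/(t+28)² = 264t/[(t+28)(15.4+t)] gives 28(15.4+t) = t(t+28), so t² = 28×15.4 = 431.2.
t* = √431.2 = 20.77 min.

20.77 min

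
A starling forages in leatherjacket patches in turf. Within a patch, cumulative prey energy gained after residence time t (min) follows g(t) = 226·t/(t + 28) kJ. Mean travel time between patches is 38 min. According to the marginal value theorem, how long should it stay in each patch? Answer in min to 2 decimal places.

Maximise g(t)/(T+t): set derivative to zero → g'(t)(T+t) = g(t).
g'(t) = 226·28/(t + 28)². Setting 226·28/(t+28)² = 226t/[(t+28)(38+t)] gives 28(38+t) = t(t+28), so t² = 28×38 = 1064.
t* = √1064 = 32.62 min.

32.62 min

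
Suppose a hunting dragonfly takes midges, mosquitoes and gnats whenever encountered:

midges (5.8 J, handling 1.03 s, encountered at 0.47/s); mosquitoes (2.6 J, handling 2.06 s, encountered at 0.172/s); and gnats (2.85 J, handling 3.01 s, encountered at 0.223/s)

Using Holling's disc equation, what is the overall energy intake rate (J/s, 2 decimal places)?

1.52 J/s

Energy encountered per unit search time: 0.47×5.8 + 0.172×2.6 + 0.223×2.85 = 3.809 J/s.
Handling time per unit search time: 0.47×1.03 + 0.172×2.06 + 0.223×3.01 = 1.51.
Rate = 3.809/(1 + 1.51) = 1.518 J/s.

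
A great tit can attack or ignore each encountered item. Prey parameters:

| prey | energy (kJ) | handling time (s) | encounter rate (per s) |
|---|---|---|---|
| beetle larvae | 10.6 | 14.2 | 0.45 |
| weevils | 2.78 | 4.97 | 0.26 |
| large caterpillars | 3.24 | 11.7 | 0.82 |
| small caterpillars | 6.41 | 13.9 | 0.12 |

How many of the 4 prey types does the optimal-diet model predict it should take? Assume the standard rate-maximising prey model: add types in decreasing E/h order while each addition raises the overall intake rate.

1

Profitabilities (E/h, kJ/s): beetle larvae 0.746, weevils 0.559, small caterpillars 0.461, large caterpillars 0.277. Add prey in this order while the next type's profitability exceeds the intake rate on those already taken.
Rate on top 1: 0.6455. weevils: 0.559 < 0.6455 → exclude; stop.
Optimal diet: beetle larvae — 1 of 4 types.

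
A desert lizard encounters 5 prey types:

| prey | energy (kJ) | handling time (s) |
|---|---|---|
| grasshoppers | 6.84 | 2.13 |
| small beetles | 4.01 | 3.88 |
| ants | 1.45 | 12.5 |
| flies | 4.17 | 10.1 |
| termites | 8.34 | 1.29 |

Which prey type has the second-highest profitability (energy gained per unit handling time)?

In descending order of E/h:
termites: 8.34/1.29 = 6.47 kJ/s
grasshoppers: 6.84/2.13 = 3.21 kJ/s
small beetles: 4.01/3.88 = 1.03 kJ/s
flies: 4.17/10.1 = 0.413 kJ/s
ants: 1.45/12.5 = 0.116 kJ/s

grasshoppers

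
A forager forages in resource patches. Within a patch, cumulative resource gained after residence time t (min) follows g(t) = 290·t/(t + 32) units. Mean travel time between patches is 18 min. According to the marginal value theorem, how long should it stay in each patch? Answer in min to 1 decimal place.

24.0 min

Optimal t* satisfies g'(t*) = g(t*)/(T + t*).
g'(t) = 290·32/(t + 32)². Setting 290·32/(t+32)² = 290t/[(t+32)(18+t)] gives 32(18+t) = t(t+32), so t² = 32×18 = 576.
t* = √576 = 24 min.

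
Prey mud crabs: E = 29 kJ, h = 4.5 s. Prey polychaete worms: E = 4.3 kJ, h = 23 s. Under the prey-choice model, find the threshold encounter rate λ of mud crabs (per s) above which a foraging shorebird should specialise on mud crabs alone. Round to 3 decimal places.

The zero-one rule: include polychaete worms iff E₂/h₂ > λE₁/(1+λh₁). Equality gives the switch point.
λE₁h₂ = E₂ + λE₂h₁ ⇒ λ = E₂/(E₁h₂ − E₂h₁) = 4.3/(667 − 19.35) = 0.006639 per s.

0.007 per s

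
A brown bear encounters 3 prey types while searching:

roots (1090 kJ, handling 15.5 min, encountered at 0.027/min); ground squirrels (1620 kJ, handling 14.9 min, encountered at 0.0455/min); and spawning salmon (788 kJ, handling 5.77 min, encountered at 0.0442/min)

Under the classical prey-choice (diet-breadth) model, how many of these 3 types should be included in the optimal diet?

E/h in descending order: spawning salmon 137, ground squirrels 109, roots 70.3 kJ/min. The optimal diet is the largest prefix of this list for which every included type satisfies E_i/h_i > R on the types above it.
Rate on top 1: 27.75. ground squirrels: 109 > 27.75 → include.
Rate on top 2: 56.15. roots: 70.3 > 56.15 → include.
Optimal diet: spawning salmon, ground squirrels, roots — 3 of 3 types.

3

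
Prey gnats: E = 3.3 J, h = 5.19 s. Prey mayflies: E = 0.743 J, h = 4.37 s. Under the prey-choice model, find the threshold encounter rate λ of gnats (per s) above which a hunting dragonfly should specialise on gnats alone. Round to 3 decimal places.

The zero-one rule: include mayflies iff E₂/h₂ > λE₁/(1+λh₁). Equality gives the switch point.
λE₁h₂ = E₂ + λE₂h₁ ⇒ λ = E₂/(E₁h₂ − E₂h₁) = 0.743/(14.42 − 3.856) = 0.07033 per s.

0.070 per s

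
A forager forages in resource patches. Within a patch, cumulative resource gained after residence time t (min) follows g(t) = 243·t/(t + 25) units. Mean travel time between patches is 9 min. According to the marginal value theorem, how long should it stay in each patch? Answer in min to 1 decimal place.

15.0 min

Optimal t* satisfies g'(t*) = g(t*)/(T + t*).
g'(t) = 243·25/(t + 25)². Setting 243·25/(t+25)² = 243t/[(t+25)(9+t)] gives 25(9+t) = t(t+25), so t² = 25×9 = 225.
t* = √225 = 15 min.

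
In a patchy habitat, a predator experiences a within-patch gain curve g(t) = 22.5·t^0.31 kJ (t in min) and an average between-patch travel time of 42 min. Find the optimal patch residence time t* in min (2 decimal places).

18.87 min

Maximise g(t)/(T+t): set derivative to zero → g'(t)(T+t) = g(t).
g'(t) = 0.31·22.5·t^-0.69. Setting 0.31·22.5·t^-0.69 = 22.5·t^0.31/(42+t) gives 0.31(42+t) = t, so 0.69·t = 0.31×42.
t* = 0.31×42/0.69 = 18.87 min.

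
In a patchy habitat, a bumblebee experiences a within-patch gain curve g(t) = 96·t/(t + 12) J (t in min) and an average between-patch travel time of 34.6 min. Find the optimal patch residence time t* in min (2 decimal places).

20.38 min

By the marginal value theorem, leave when the instantaneous gain rate g'(t) equals the habitat-wide average g(t)/(T + t).
g'(t) = 96·12/(t + 12)². Setting 96·12/(t+12)² = 96t/[(t+12)(34.6+t)] gives 12(34.6+t) = t(t+12), so t² = 12×34.6 = 415.2.
t* = √415.2 = 20.38 min.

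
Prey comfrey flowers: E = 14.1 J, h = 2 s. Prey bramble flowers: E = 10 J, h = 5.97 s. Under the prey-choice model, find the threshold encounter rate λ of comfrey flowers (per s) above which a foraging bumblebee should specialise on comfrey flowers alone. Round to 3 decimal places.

0.156 per s

At the threshold, the rate on comfrey flowers alone equals the profitability of bramble flowers: λ·14.1/(1 + λ·2) = 10/5.97 = 1.675.
Rearranging, λ(14.1 − 1.675×2) = 1.675, so λ = 1.675/10.75 = 0.1558 per s.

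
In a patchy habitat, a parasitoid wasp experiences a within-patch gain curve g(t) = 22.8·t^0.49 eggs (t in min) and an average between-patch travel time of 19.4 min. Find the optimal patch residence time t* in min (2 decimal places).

18.64 min

Optimal t* satisfies g'(t*) = g(t*)/(T + t*).
g'(t) = 0.49·22.8·t^-0.51. Setting 0.49·22.8·t^-0.51 = 22.8·t^0.49/(19.4+t) gives 0.49(19.4+t) = t, so 0.51·t = 0.49×19.4.
t* = 0.49×19.4/0.51 = 18.64 min.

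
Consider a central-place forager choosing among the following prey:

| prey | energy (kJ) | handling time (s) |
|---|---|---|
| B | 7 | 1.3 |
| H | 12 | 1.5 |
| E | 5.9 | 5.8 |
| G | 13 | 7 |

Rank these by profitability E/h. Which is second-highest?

B

In descending order of E/h:
H: 12/1.5 = 8 kJ/s
B: 7/1.3 = 5.38 kJ/s
G: 13/7 = 1.86 kJ/s
E: 5.9/5.8 = 1.02 kJ/s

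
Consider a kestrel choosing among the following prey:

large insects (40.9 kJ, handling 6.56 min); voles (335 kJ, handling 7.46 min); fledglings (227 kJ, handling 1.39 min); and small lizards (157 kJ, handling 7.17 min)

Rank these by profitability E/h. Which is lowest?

large insects

Profitability E/h (kJ/min): large insects = 40.9/6.56 = 6.23, voles = 335/7.46 = 44.9, fledglings = 227/1.39 = 163, small lizards = 157/7.17 = 21.9.
Ranked: fledglings > voles > small lizards > large insects.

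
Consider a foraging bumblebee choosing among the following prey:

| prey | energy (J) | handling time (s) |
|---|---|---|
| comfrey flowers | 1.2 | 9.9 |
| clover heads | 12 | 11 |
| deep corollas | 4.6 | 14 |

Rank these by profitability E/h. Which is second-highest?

deep corollas

Profitability E/h (J/s): comfrey flowers = 1.2/9.9 = 0.121, clover heads = 12/11 = 1.09, deep corollas = 4.6/14 = 0.329.
Ranked: clover heads > deep corollas > comfrey flowers.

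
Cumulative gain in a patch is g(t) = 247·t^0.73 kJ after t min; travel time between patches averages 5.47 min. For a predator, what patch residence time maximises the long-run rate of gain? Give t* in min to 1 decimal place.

14.8 min

By the marginal value theorem, leave when the instantaneous gain rate g'(t) equals the habitat-wide average g(t)/(T + t).
g'(t) = 0.73·247·t^-0.27. Setting 0.73·247·t^-0.27 = 247·t^0.73/(5.47+t) gives 0.73(5.47+t) = t, so 0.27·t = 0.73×5.47.
t* = 0.73×5.47/0.27 = 14.79 min.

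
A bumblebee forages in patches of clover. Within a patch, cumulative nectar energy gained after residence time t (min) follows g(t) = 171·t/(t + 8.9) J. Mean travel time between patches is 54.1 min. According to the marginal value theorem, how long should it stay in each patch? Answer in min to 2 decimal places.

21.94 min

Optimal t* satisfies g'(t*) = g(t*)/(T + t*).
g'(t) = 171·8.9/(t + 8.9)². Setting 171·8.9/(t+8.9)² = 171t/[(t+8.9)(54.1+t)] gives 8.9(54.1+t) = t(t+8.9), so t² = 8.9×54.1 = 481.5.
t* = √481.5 = 21.94 min.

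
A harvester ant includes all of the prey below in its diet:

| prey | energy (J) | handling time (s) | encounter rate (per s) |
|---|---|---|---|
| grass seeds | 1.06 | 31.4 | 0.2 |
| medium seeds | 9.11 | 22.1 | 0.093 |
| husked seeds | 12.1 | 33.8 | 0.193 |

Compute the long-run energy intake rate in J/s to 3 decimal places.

0.214 J/s

Energy encountered per unit search time: 0.2×1.06 + 0.093×9.11 + 0.193×12.1 = 3.395 J/s.
Handling time per unit search time: 0.2×31.4 + 0.093×22.1 + 0.193×33.8 = 14.86.
Rate = 3.395/(1 + 14.86) = 0.214 J/s.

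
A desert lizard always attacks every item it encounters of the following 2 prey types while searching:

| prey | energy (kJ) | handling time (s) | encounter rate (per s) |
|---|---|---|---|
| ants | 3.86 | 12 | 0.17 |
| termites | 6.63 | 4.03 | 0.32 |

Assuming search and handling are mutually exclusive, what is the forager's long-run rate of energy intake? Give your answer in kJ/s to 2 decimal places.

R = (0.17×3.86 + 0.32×6.63) / (1 + 0.17×12 + 0.32×4.03) = 2.778/4.33 = 0.6416 kJ/s.

0.64 kJ/s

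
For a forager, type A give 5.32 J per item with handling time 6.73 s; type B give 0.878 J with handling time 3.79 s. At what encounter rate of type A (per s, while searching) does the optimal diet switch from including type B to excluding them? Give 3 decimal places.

0.062 per s

Drop type B once their profitability E₂/h₂ falls below the rate achievable on type A alone: E₂/h₂ = λE₁/(1 + λh₁).
Solve for λ: λE₁h₂ = E₂(1 + λh₁) → λ(E₁h₂ − E₂h₁) = E₂ → λ = E₂/(E₁h₂ − E₂h₁).
λ = 0.878/(5.32×3.79 − 0.878×6.73) = 0.878/14.25 = 0.0616 per s.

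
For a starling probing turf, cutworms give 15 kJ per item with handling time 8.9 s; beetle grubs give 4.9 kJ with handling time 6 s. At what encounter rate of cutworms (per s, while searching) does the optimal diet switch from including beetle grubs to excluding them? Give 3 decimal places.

0.106 per s

The zero-one rule: include beetle grubs iff E₂/h₂ > λE₁/(1+λh₁). Equality gives the switch point.
λE₁h₂ = E₂ + λE₂h₁ ⇒ λ = E₂/(E₁h₂ − E₂h₁) = 4.9/(90 − 43.61) = 0.1056 per s.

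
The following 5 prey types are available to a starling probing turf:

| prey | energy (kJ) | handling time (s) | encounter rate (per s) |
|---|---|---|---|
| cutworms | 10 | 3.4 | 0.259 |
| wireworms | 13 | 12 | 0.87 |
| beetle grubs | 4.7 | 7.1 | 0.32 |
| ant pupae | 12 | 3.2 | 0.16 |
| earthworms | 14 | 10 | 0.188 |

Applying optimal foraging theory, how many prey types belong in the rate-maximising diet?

Rank by E/h (kJ/s): ant pupae 3.75, cutworms 2.94, earthworms 1.4, wireworms 1.08, beetle grubs 0.662. Include each in turn until the next type's E/h falls below the running intake rate.
Rate on top 1: 1.27. cutworms: 2.94 > 1.27 → include.
Rate on top 2: 1.885. earthworms: 1.4 < 1.885 → exclude; stop.
Optimal diet: ant pupae, cutworms — 2 of 5 types.

2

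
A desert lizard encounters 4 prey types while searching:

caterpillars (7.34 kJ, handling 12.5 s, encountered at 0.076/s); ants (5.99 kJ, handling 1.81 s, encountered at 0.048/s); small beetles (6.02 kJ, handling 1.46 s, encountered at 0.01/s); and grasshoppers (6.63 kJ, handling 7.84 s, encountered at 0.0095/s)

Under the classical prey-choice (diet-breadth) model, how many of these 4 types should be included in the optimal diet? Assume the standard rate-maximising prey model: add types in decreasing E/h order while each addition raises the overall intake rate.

Profitabilities (E/h, kJ/s): small beetles 4.12, ants 3.31, grasshoppers 0.846, caterpillars 0.587. Add prey in this order while the next type's profitability exceeds the intake rate on those already taken.
Rate on top 1: 0.05933. ants: 3.31 > 0.05933 → include.
Rate on top 2: 0.3157. grasshoppers: 0.846 > 0.3157 → include.
Rate on top 3: 0.3493. caterpillars: 0.587 > 0.3493 → include.
Optimal diet: small beetles, ants, grasshoppers, caterpillars — 4 of 4 types.

4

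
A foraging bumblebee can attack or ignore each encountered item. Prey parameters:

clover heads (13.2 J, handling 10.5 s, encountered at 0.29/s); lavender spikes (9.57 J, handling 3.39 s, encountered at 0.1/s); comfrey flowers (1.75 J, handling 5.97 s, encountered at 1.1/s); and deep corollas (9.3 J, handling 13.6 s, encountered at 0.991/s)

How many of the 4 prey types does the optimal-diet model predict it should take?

2

Profitabilities (E/h, J/s): lavender spikes 2.82, clover heads 1.26, deep corollas 0.684, comfrey flowers 0.293. Add prey in this order while the next type's profitability exceeds the intake rate on those already taken.
Rate on top 1: 0.7147. clover heads: 1.26 > 0.7147 → include.
Rate on top 2: 1.091. deep corollas: 0.684 < 1.091 → exclude; stop.
Optimal diet: lavender spikes, clover heads — 2 of 4 types.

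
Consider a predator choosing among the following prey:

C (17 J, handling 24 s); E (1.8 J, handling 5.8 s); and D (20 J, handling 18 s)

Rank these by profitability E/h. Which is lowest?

In descending order of E/h:
D: 20/18 = 1.11 J/s
C: 17/24 = 0.708 J/s
E: 1.8/5.8 = 0.31 J/s

E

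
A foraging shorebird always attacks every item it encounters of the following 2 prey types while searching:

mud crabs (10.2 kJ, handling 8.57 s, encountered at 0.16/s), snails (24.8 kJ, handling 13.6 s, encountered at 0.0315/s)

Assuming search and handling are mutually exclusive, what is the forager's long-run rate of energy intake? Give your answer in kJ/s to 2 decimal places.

0.86 kJ/s

R = (0.16×10.2 + 0.0315×24.8) / (1 + 0.16×8.57 + 0.0315×13.6) = 2.413/2.8 = 0.862 kJ/s.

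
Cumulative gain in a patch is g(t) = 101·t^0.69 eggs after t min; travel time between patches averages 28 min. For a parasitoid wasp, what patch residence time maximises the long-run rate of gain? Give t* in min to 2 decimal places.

Maximise g(t)/(T+t): set derivative to zero → g'(t)(T+t) = g(t).
g'(t) = 0.69·101·t^-0.31. Setting 0.69·101·t^-0.31 = 101·t^0.69/(28+t) gives 0.69(28+t) = t, so 0.31·t = 0.69×28.
t* = 0.69×28/0.31 = 62.32 min.

62.32 min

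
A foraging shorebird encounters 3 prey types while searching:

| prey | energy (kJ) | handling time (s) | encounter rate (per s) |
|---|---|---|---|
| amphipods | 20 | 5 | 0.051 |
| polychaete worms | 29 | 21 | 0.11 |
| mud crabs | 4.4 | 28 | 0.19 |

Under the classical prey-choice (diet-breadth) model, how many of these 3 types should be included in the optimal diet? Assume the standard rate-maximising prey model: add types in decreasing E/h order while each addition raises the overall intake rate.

2

Profitabilities (E/h, kJ/s): amphipods 4, polychaete worms 1.38, mud crabs 0.157. Add prey in this order while the next type's profitability exceeds the intake rate on those already taken.
Rate on top 1: 0.8127. polychaete worms: 1.38 > 0.8127 → include.
Rate on top 2: 1.181. mud crabs: 0.157 < 1.181 → exclude; stop.
Optimal diet: amphipods, polychaete worms — 2 of 3 types.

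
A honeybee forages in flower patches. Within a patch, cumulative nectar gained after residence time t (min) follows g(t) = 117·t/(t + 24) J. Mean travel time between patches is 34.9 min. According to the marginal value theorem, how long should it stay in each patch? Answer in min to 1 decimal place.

Optimal t* satisfies g'(t*) = g(t*)/(T + t*).
g'(t) = 117·24/(t + 24)². Setting 117·24/(t+24)² = 117t/[(t+24)(34.9+t)] gives 24(34.9+t) = t(t+24), so t² = 24×34.9 = 837.6.
t* = √837.6 = 28.94 min.

28.9 min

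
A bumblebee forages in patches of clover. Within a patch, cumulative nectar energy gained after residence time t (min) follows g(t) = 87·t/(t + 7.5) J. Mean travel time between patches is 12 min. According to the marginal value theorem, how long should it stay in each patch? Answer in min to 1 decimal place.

Maximise g(t)/(T+t): set derivative to zero → g'(t)(T+t) = g(t).
g'(t) = 87·7.5/(t + 7.5)². Setting 87·7.5/(t+7.5)² = 87t/[(t+7.5)(12+t)] gives 7.5(12+t) = t(t+7.5), so t² = 7.5×12 = 90.
t* = √90 = 9.487 min.

9.5 min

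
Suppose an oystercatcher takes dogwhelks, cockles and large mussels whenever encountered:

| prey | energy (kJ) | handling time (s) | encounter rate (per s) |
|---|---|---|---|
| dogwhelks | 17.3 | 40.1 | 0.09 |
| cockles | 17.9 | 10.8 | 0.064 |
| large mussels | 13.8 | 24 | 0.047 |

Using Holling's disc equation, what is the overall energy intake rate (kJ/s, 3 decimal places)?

0.521 kJ/s

R = Σλ_iE_i / (1 + Σλ_ih_i)
Numerator: 0.09×17.3 + 0.064×17.9 + 0.047×13.8 = 3.351
Denominator: 1 + 0.09×40.1 + 0.064×10.8 + 0.047×24 = 6.428
R = 3.351/6.428 = 0.5213 kJ/s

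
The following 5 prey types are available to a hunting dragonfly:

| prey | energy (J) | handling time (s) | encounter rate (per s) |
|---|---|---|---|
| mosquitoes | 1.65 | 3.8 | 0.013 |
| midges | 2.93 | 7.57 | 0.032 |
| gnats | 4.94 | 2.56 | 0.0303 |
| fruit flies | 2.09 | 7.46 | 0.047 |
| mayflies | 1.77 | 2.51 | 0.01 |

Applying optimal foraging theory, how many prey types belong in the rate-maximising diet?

E/h in descending order: gnats 1.93, mayflies 0.705, mosquitoes 0.434, midges 0.387, fruit flies 0.28 J/s. The optimal diet is the largest prefix of this list for which every included type satisfies E_i/h_i > R on the types above it.
Rate on top 1: 0.1389. mayflies: 0.705 > 0.1389 → include.
Rate on top 2: 0.1518. mosquitoes: 0.434 > 0.1518 → include.
Rate on top 3: 0.1639. midges: 0.387 > 0.1639 → include.
Rate on top 4: 0.2027. fruit flies: 0.28 > 0.2027 → include.
Optimal diet: gnats, mayflies, mosquitoes, midges, fruit flies — 5 of 5 types.

5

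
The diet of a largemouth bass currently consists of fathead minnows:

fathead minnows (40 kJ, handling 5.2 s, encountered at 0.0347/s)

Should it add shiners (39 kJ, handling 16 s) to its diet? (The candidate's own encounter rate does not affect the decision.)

Yes

Intake rate on the current diet: R = (0.0347×40) / (1 + 0.0347×5.2) = 1.388/1.18 = 1.176 kJ/s.
shiners: E/h = 39/16 = 2.438 kJ/s.
Since 2.438 > R, including shiners increases the long-run rate.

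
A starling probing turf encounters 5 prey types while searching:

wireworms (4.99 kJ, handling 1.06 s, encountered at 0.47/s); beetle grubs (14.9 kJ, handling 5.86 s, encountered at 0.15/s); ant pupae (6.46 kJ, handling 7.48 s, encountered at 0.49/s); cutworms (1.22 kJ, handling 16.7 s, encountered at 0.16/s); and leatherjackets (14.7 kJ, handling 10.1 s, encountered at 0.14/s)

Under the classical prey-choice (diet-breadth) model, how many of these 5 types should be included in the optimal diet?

2

Profitabilities (E/h, kJ/s): wireworms 4.71, beetle grubs 2.54, leatherjackets 1.46, ant pupae 0.864, cutworms 0.0731. Add prey in this order while the next type's profitability exceeds the intake rate on those already taken.
Rate on top 1: 1.565. beetle grubs: 2.54 > 1.565 → include.
Rate on top 2: 1.927. leatherjackets: 1.46 < 1.927 → exclude; stop.
Optimal diet: wireworms, beetle grubs — 2 of 5 types.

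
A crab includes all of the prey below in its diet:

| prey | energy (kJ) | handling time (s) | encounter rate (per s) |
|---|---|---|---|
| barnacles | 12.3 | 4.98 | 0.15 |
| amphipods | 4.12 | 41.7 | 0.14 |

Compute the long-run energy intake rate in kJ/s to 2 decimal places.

Energy encountered per unit search time: 0.15×12.3 + 0.14×4.12 = 2.422 kJ/s.
Handling time per unit search time: 0.15×4.98 + 0.14×41.7 = 6.585.
Rate = 2.422/(1 + 6.585) = 0.3193 kJ/s.

0.32 kJ/s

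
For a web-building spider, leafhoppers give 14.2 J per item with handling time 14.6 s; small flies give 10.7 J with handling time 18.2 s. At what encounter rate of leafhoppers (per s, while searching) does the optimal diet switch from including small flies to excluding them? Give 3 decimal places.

0.105 per s

At the threshold, the rate on leafhoppers alone equals the profitability of small flies: λ·14.2/(1 + λ·14.6) = 10.7/18.2 = 0.5879.
Rearranging, λ(14.2 − 0.5879×14.6) = 0.5879, so λ = 0.5879/5.616 = 0.1047 per s.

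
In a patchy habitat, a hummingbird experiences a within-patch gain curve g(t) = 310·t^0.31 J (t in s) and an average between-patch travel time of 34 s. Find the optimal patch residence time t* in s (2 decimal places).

15.28 s

Maximise g(t)/(T+t): set derivative to zero → g'(t)(T+t) = g(t).
g'(t) = 0.31·310·t^-0.69. Setting 0.31·310·t^-0.69 = 310·t^0.31/(34+t) gives 0.31(34+t) = t, so 0.69·t = 0.31×34.
t* = 0.31×34/0.69 = 15.28 s.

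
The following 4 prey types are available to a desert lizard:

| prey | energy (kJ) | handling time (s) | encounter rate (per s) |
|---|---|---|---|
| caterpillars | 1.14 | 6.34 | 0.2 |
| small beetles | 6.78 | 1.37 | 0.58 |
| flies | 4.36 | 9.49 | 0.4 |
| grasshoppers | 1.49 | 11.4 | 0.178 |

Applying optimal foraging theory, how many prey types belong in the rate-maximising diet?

1

Rank by E/h (kJ/s): small beetles 4.95, flies 0.459, caterpillars 0.18, grasshoppers 0.131. Include each in turn until the next type's E/h falls below the running intake rate.
Rate on top 1: 2.191. flies: 0.459 < 2.191 → exclude; stop.
Optimal diet: small beetles — 1 of 4 types.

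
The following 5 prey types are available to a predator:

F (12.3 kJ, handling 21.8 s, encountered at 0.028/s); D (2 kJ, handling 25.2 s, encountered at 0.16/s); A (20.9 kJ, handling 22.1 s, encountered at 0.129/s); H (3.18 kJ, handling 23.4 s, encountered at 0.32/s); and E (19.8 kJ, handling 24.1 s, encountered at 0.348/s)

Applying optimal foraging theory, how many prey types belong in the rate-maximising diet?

2

Rank by E/h (kJ/s): A 0.946, E 0.822, F 0.564, H 0.136, D 0.0794. Include each in turn until the next type's E/h falls below the running intake rate.
Rate on top 1: 0.7001. E: 0.822 > 0.7001 → include.
Rate on top 2: 0.7834. F: 0.564 < 0.7834 → exclude; stop.
Optimal diet: A, E — 2 of 5 types.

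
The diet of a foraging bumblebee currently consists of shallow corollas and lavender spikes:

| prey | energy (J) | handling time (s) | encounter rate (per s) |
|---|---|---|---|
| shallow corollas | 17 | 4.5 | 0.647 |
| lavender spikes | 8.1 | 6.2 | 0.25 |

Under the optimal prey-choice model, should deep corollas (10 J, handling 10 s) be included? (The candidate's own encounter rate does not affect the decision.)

No

Intake rate on the current diet: R = (0.647×17 + 0.25×8.1) / (1 + 0.647×4.5 + 0.25×6.2) = 13.02/5.462 = 2.385 J/s.
deep corollas: E/h = 10/10 = 1 J/s.
Since 1 < R, time spent handling deep corollas is better spent searching.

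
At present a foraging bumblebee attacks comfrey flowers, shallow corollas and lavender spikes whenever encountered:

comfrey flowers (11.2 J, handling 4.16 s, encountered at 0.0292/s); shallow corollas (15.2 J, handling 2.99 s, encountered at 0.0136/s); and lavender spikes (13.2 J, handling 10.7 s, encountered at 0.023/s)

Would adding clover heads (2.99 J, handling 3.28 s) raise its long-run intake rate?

Current rate: (0.0292×11.2 + 0.0136×15.2 + 0.023×13.2)/(1 + 0.0292×4.16 + 0.0136×2.99 + 0.023×10.7) = 0.5946 J/s.
clover heads: E/h = 2.99/3.28 = 0.9116 J/s.
Since 0.9116 > R, including clover heads increases the long-run rate.

Yes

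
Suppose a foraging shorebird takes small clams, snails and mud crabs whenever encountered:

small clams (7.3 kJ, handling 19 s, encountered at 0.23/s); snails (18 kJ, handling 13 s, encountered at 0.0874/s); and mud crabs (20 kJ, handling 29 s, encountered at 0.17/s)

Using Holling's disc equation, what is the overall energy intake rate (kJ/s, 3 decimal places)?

Energy encountered per unit search time: 0.23×7.3 + 0.0874×18 + 0.17×20 = 6.652 kJ/s.
Handling time per unit search time: 0.23×19 + 0.0874×13 + 0.17×29 = 10.44.
Rate = 6.652/(1 + 10.44) = 0.5817 kJ/s.

0.582 kJ/s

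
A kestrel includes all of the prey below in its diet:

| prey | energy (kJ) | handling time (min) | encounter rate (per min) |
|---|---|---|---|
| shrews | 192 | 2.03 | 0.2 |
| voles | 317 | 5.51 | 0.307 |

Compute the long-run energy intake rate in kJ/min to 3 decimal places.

43.815 kJ/min

R = Σλ_iE_i / (1 + Σλ_ih_i)
Numerator: 0.2×192 + 0.307×317 = 135.7
Denominator: 1 + 0.2×2.03 + 0.307×5.51 = 3.098
R = 135.7/3.098 = 43.81 kJ/min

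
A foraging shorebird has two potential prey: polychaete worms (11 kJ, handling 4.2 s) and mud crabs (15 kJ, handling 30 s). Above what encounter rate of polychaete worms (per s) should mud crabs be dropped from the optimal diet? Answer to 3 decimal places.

0.056 per s

At the threshold, the rate on polychaete worms alone equals the profitability of mud crabs: λ·11/(1 + λ·4.2) = 15/30 = 0.5.
Rearranging, λ(11 − 0.5×4.2) = 0.5, so λ = 0.5/8.9 = 0.05618 per s.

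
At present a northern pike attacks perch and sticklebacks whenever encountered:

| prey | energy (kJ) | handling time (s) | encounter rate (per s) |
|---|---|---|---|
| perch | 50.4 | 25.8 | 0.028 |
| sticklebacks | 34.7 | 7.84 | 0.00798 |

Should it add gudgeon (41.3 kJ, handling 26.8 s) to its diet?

Intake rate on the current diet: R = (0.028×50.4 + 0.00798×34.7) / (1 + 0.028×25.8 + 0.00798×7.84) = 1.688/1.785 = 0.9457 kJ/s.
gudgeon: E/h = 41.3/26.8 = 1.541 kJ/s.
Since 1.541 > R, including gudgeon increases the long-run rate.

Yes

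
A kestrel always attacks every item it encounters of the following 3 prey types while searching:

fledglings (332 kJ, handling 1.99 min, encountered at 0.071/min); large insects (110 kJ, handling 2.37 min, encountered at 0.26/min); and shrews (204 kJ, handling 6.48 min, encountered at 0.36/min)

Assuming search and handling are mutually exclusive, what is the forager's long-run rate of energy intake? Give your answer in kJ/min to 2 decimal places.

Energy encountered per unit search time: 0.071×332 + 0.26×110 + 0.36×204 = 125.6 kJ/min.
Handling time per unit search time: 0.071×1.99 + 0.26×2.37 + 0.36×6.48 = 3.09.
Rate = 125.6/(1 + 3.09) = 30.71 kJ/min.

30.71 kJ/min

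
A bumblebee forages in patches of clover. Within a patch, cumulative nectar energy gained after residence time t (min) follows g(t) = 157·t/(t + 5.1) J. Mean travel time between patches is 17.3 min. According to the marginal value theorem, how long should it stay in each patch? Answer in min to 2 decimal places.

By the marginal value theorem, leave when the instantaneous gain rate g'(t) equals the habitat-wide average g(t)/(T + t).
g'(t) = 157·5.1/(t + 5.1)². Setting 157·5.1/(t+5.1)² = 157t/[(t+5.1)(17.3+t)] gives 5.1(17.3+t) = t(t+5.1), so t² = 5.1×17.3 = 88.23.
t* = √88.23 = 9.393 min.

9.39 min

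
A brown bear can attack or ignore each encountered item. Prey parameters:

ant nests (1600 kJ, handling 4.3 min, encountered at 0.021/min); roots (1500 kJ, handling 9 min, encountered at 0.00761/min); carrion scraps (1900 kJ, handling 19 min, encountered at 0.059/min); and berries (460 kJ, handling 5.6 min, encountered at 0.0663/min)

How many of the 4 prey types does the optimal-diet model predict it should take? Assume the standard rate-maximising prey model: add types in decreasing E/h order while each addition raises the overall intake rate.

4

Profitabilities (E/h, kJ/min): ant nests 372, roots 167, carrion scraps 100, berries 82.1. Add prey in this order while the next type's profitability exceeds the intake rate on those already taken.
Rate on top 1: 30.82. roots: 167 > 30.82 → include.
Rate on top 2: 38.85. carrion scraps: 100 > 38.85 → include.
Rate on top 3: 68.92. berries: 82.1 > 68.92 → include.
Optimal diet: ant nests, roots, carrion scraps, berries — 4 of 4 types.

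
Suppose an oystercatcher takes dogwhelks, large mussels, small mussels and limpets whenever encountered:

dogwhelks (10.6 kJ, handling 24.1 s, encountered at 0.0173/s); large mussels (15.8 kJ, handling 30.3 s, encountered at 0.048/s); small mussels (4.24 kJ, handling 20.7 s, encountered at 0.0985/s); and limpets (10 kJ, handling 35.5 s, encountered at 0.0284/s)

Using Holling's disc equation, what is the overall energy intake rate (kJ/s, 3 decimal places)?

0.278 kJ/s

R = (0.0173×10.6 + 0.048×15.8 + 0.0985×4.24 + 0.0284×10) / (1 + 0.0173×24.1 + 0.048×30.3 + 0.0985×20.7 + 0.0284×35.5) = 1.643/5.918 = 0.2777 kJ/s.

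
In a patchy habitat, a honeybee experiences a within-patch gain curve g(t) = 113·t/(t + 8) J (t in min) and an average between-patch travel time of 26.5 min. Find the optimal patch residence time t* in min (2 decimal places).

14.56 min

Optimal t* satisfies g'(t*) = g(t*)/(T + t*).
g'(t) = 113·8/(t + 8)². Setting 113·8/(t+8)² = 113t/[(t+8)(26.5+t)] gives 8(26.5+t) = t(t+8), so t² = 8×26.5 = 212.
t* = √212 = 14.56 min.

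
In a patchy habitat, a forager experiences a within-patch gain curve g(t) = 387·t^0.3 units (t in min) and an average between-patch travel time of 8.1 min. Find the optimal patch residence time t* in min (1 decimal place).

Maximise g(t)/(T+t): set derivative to zero → g'(t)(T+t) = g(t).
g'(t) = 0.3·387·t^-0.7. Setting 0.3·387·t^-0.7 = 387·t^0.3/(8.1+t) gives 0.3(8.1+t) = t, so 0.70·t = 0.3×8.1.
t* = 0.3×8.1/0.70 = 3.471 min.

3.5 min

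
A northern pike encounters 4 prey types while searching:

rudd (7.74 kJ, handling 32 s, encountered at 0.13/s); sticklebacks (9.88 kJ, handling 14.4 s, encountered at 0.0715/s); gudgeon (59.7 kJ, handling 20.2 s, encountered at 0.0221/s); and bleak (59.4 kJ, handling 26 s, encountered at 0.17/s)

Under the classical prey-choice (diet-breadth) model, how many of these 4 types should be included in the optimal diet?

Rank by E/h (kJ/s): gudgeon 2.96, bleak 2.28, sticklebacks 0.686, rudd 0.242. Include each in turn until the next type's E/h falls below the running intake rate.
Rate on top 1: 0.9122. bleak: 2.28 > 0.9122 → include.
Rate on top 2: 1.946. sticklebacks: 0.686 < 1.946 → exclude; stop.
Optimal diet: gudgeon, bleak — 2 of 4 types.

2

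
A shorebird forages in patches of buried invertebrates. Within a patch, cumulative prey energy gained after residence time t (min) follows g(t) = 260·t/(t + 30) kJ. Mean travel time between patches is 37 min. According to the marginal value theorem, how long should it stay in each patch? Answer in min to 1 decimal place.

33.3 min

Optimal t* satisfies g'(t*) = g(t*)/(T + t*).
g'(t) = 260·30/(t + 30)². Setting 260·30/(t+30)² = 260t/[(t+30)(37+t)] gives 30(37+t) = t(t+30), so t² = 30×37 = 1110.
t* = √1110 = 33.32 min.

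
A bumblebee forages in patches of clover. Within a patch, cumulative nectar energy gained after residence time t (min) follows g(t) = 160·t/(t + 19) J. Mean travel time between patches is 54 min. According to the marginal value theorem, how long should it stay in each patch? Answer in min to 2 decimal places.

32.03 min

Maximise g(t)/(T+t): set derivative to zero → g'(t)(T+t) = g(t).
g'(t) = 160·19/(t + 19)². Setting 160·19/(t+19)² = 160t/[(t+19)(54+t)] gives 19(54+t) = t(t+19), so t² = 19×54 = 1026.
t* = √1026 = 32.03 min.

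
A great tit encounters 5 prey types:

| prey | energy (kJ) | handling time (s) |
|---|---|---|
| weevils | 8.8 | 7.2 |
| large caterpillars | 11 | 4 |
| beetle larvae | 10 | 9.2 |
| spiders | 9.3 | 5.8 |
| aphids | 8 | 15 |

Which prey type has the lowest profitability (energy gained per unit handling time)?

aphids

In descending order of E/h:
large caterpillars: 11/4 = 2.75 kJ/s
spiders: 9.3/5.8 = 1.6 kJ/s
weevils: 8.8/7.2 = 1.22 kJ/s
beetle larvae: 10/9.2 = 1.09 kJ/s
aphids: 8/15 = 0.533 kJ/s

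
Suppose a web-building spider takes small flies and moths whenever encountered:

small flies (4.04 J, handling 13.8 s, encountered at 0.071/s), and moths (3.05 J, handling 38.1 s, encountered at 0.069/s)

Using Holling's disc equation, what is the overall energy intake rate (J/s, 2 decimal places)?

Energy encountered per unit search time: 0.071×4.04 + 0.069×3.05 = 0.4973 J/s.
Handling time per unit search time: 0.071×13.8 + 0.069×38.1 = 3.609.
Rate = 0.4973/(1 + 3.609) = 0.1079 J/s.

0.11 J/s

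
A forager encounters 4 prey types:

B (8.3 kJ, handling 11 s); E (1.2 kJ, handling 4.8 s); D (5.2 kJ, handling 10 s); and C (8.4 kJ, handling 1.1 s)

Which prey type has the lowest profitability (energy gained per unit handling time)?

In descending order of E/h:
C: 8.4/1.1 = 7.64 kJ/s
B: 8.3/11 = 0.755 kJ/s
D: 5.2/10 = 0.52 kJ/s
E: 1.2/4.8 = 0.25 kJ/s

E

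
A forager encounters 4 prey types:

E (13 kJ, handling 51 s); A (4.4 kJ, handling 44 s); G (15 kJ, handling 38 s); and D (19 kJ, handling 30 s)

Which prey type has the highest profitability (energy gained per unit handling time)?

In descending order of E/h:
D: 19/30 = 0.633 kJ/s
G: 15/38 = 0.395 kJ/s
E: 13/51 = 0.255 kJ/s
A: 4.4/44 = 0.1 kJ/s

D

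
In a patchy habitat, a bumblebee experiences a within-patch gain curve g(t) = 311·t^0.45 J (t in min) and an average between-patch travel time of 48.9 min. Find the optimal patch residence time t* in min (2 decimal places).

By the marginal value theorem, leave when the instantaneous gain rate g'(t) equals the habitat-wide average g(t)/(T + t).
g'(t) = 0.45·311·t^-0.55. Setting 0.45·311·t^-0.55 = 311·t^0.45/(48.9+t) gives 0.45(48.9+t) = t, so 0.55·t = 0.45×48.9.
t* = 0.45×48.9/0.55 = 40.01 min.

40.01 min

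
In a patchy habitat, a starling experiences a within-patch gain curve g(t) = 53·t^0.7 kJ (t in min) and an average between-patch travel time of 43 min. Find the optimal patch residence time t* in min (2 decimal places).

Maximise g(t)/(T+t): set derivative to zero → g'(t)(T+t) = g(t).
g'(t) = 0.7·53·t^-0.3. Setting 0.7·53·t^-0.3 = 53·t^0.7/(43+t) gives 0.7(43+t) = t, so 0.30·t = 0.7×43.
t* = 0.7×43/0.30 = 100.3 min.

100.33 min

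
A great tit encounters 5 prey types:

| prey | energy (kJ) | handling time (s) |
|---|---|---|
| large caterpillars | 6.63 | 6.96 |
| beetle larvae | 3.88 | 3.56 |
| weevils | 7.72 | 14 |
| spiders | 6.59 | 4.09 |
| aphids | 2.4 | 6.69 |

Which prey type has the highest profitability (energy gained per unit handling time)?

In descending order of E/h:
spiders: 6.59/4.09 = 1.61 kJ/s
beetle larvae: 3.88/3.56 = 1.09 kJ/s
large caterpillars: 6.63/6.96 = 0.953 kJ/s
weevils: 7.72/14 = 0.551 kJ/s
aphids: 2.4/6.69 = 0.359 kJ/s

spiders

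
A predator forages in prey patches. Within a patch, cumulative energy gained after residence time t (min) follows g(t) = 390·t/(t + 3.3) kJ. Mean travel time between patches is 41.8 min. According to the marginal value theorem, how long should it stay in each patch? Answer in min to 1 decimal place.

By the marginal value theorem, leave when the instantaneous gain rate g'(t) equals the habitat-wide average g(t)/(T + t).
g'(t) = 390·3.3/(t + 3.3)². Setting 390·3.3/(t+3.3)² = 390t/[(t+3.3)(41.8+t)] gives 3.3(41.8+t) = t(t+3.3), so t² = 3.3×41.8 = 137.9.
t* = √137.9 = 11.74 min.

11.7 min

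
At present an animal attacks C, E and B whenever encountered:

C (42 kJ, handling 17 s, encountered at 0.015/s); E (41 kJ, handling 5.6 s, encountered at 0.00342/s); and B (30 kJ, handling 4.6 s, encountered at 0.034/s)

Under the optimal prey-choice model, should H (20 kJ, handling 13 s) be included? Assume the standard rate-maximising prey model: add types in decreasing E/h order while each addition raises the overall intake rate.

Yes

Intake rate on the current diet: R = (0.015×42 + 0.00342×41 + 0.034×30) / (1 + 0.015×17 + 0.00342×5.6 + 0.034×4.6) = 1.79/1.431 = 1.251 kJ/s.
Profitability of H: 20/13 = 1.538 kJ/s.
1.538 > 1.251, so adding H raises the average — include it.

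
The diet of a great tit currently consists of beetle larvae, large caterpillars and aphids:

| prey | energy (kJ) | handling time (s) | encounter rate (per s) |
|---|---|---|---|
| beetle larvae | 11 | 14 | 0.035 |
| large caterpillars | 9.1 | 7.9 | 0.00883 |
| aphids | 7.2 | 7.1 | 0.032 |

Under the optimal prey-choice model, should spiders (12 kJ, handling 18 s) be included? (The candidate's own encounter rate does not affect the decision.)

Yes

Current rate: (0.035×11 + 0.00883×9.1 + 0.032×7.2)/(1 + 0.035×14 + 0.00883×7.9 + 0.032×7.1) = 0.3894 kJ/s.
Profitability of spiders: 12/18 = 0.6667 kJ/s.
0.6667 > 0.3894, so adding spiders raises the average — include it.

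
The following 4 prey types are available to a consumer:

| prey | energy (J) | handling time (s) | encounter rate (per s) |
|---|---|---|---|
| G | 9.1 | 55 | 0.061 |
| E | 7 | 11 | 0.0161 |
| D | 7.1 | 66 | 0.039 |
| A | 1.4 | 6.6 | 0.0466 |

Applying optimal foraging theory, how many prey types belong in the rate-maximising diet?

Rank by E/h (J/s): E 0.636, A 0.212, G 0.165, D 0.108. Include each in turn until the next type's E/h falls below the running intake rate.
Rate on top 1: 0.09574. A: 0.212 > 0.09574 → include.
Rate on top 2: 0.1199. G: 0.165 > 0.1199 → include.
Rate on top 3: 0.1515. D: 0.108 < 0.1515 → exclude; stop.
Optimal diet: E, A, G — 3 of 4 types.

3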